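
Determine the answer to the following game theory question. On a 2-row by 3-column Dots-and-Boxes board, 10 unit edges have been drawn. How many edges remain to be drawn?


Grid: 2 x 3 boxes, i.e. 3 rows and 4 columns of dots.
Horizontal edges: (rows + 1) * cols = 3 * 3 = 9
Vertical edges: rows * (cols + 1) = 2 * 4 = 8
Total edges: 9 + 8 = 17
Edges drawn: 10
Remaining: 17 - 10 = 7

7


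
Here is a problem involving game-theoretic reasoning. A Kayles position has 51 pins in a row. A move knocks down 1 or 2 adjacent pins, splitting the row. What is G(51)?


Kayles: a move removes 1 or 2 adjacent pins from a contiguous row.
Removing pins from a row of k leaves two independent rows (a, b) with a + b = k - 1 (one pin) or a + b = k - 2 (two pins); an end removal gives a = 0.
By Sprague-Grundy, G(k) = mex{ G(a) XOR G(b) } over all these splits. G(0) = 0.
G(1): splits (0,0):0^0=0 -> mex({0}) = 1
G(2): splits (0,1):0^1=1 (0,0):0^0=0 -> mex({0, 1}) = 2
G(3): splits (0,2):0^2=2 (1,1):1^1=0 (0,1):0^1=1 -> mex({0, 1, 2}) = 3
G(4): splits (0,3):0^3=3 (1,2):1^2=3 (0,2):0^2=2 (1,1):1^1=0 -> mex({0, 2, 3}) = 1
G(5): splits (0,4):0^1=1 (1,3):1^3=2 (2,2):2^2=0 (0,3):0^3=3 (1,2):1^2=3 -> mex({0, 1, 2, 3}) = 4
G(6) = mex({0, 1, 2, 4}) = 3
G(7) = mex({0, 1, 3, 4, 5}) = 2
G(8) = mex({0, 2, 3, 5, 6}) = 1
G(9) = mex({0, 1, 2, 3, 6, 7}) = 4
G(10) = mex({0, 1, 3, 4, 5, 7}) = 2
G(11) = mex({0, 1, 2, 3, 4, 5}) = 6
G(12) = mex({0, 1, 2, 3, 5, 6, 7}) = 4
G(13) = mex({0, 2, 3, 4, 6, 7}) = 1
G(14) = mex({0, 1, 4, 5, 6, 7}) = 2
G(15) = mex({0, 1, 2, 3, 4, 5, 6}) = 7
G(16) = mex({0, 2, 3, 5, 6, 7}) = 1
G(17) = mex({0, 1, 2, 3, 5, 6, 7}) = 4
G(18) = mex({0, 1, 2, 4, 5, 6}) = 3
G(19) = mex({0, 1, 3, 4, 5, 7}) = 2
G(20) = mex({0, 2, 3, 4, 5, 6, 7}) = 1
G(21) = mex({0, 1, 2, 3, 5, 6, 7}) = 4
G(22) = mex({0, 1, 2, 3, 4, 5, 7}) = 6
G(23) = mex({0, 1, 2, 3, 4, 5, 6}) = 7
G(24) = mex({0, 1, 2, 3, 5, 6, 7}) = 4
G(25) = mex({0, 2, 3, 4, 6, 7}) = 1
G(26) = mex({0, 1, 3, 4, 5, 6, 7}) = 2
G(27) = mex({0, 1, 2, 3, 4, 5, 6, 7}) = 8
G(28) = mex({0, 1, 2, 3, 4, 6, 7, 8}) = 5
G(29) = mex({0, 1, 2, 3, 5, 6, 7, 8, 9}) = 4
G(30) = mex({0, 1, 2, 3, 4, 5, 6, 9, 10}) = 7
G(31) = mex({0, 1, 3, 4, 5, 7, 10, 11}) = 2
G(32) = mex({0, 2, 3, 4, 5, 6, 7, 9, 11}) = 1
G(33) = mex({0, 1, 2, 3, 4, 5, 6, 7, 9, 12}) = 8
G(34) = mex({0, 1, 2, 3, 4, 5, 7, 8, 11, 12}) = 6
G(35) = mex({0, 1, 2, 3, 4, 5, 6, 8, 9, 10, 11}) = 7
G(36) = mex({0, 1, 2, 3, 5, 6, 7, 9, 10}) = 4
G(37) = mex({0, 2, 3, 4, 6, 7, 9, 10, 11, 12}) = 1
G(38) = mex({0, 1, 3, 4, 5, 6, 7, 9, 10, 11, 12}) = 2
G(39) = mex({0, 1, 2, 4, 5, 6, 7, 9, 10, 12, 14}) = 3
G(40) = mex({0, 2, 3, 4, 6, 7, 11, 12, 14}) = 1
G(41) = mex({0, 1, 2, 3, 5, 6, 7, 9, 10, 11, 12}) = 4
G(42) = mex({0, 1, 2, 3, 4, 5, 6, 9, 10}) = 7
G(43) = mex({0, 1, 3, 4, 5, 7, 9, 10, 12, 15}) = 2
G(44) = mex({0, 2, 3, 4, 5, 6, 7, 9, 10, 12, 15}) = 1
G(45) = mex({0, 1, 2, 3, 4, 5, 6, 7, 9, 10, 12, 14}) = 8
G(46) = mex({0, 1, 3, 4, 5, 7, 8, 11, 12, 14}) = 2
G(47) = mex({0, 1, 2, 3, 4, 5, 6, 8, 9, 10, 11, 12}) = 7
G(48) = mex({0, 1, 2, 3, 5, 6, 7, 9, 10}) = 4
G(49) = mex({0, 2, 3, 4, 6, 7, 9, 10, 11, 12, 15}) = 1
G(50) = mex({0, 1, 4, 5, 6, 7, 9, 11, 12, 14, 15}) = 2
G(51) = mex({0, 1, 2, 3, 4, 5, 6, 7, 9, 12, 14, 15}) = 8
Therefore G(51) = 8.

8


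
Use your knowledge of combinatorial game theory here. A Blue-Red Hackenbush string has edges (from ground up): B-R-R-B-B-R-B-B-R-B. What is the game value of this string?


Edges (from ground): B-R-R-B-B-R-B-B-R-B
By Berlekamp's sign-expansion rule, a Blue-Red Hackenbush stalk has the value of the surreal number whose sign sequence is the edge sequence with B -> + and R -> -.
Sign sequence: +--++-++-+
Trace the sign expansion in the surreal number tree, starting from 0:
Edge 1: B (sign +) -> bounds (0, +inf), value = 1
Edge 2: R (sign -) -> bounds (0, 1), value = 1/2
Edge 3: R (sign -) -> bounds (0, 1/2), value = 1/4
Edge 4: B (sign +) -> bounds (1/4, 1/2), value = 3/8
Edge 5: B (sign +) -> bounds (3/8, 1/2), value = 7/16
Edge 6: R (sign -) -> bounds (3/8, 7/16), value = 13/32
Edge 7: B (sign +) -> bounds (13/32, 7/16), value = 27/64
Edge 8: B (sign +) -> bounds (27/64, 7/16), value = 55/128
Edge 9: R (sign -) -> bounds (27/64, 55/128), value = 109/256
Edge 10: B (sign +) -> bounds (109/256, 55/128), value = 219/512
Game value = 219/512

219/512


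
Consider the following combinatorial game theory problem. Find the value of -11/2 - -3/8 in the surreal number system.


x = -11/2, y = -3/8
Converting to common denominator: 8
x = -44/8, y = -3/8
x - y = -11/2 - -3/8 = -41/8

-41/8


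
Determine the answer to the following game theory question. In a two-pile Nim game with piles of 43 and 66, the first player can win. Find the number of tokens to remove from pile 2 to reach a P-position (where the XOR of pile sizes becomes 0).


Piles: 43 and 66
Current XOR: 43 XOR 66 = 105 (non-zero, so this is an N-position).
To make the XOR zero, we need to find a move that balances the piles.
For pile 2 (size 66): target = 66 XOR 105 = 43
We reduce pile 2 from 66 to 43.
Tokens removed: 66 - 43 = 23
Verification: 43 XOR 43 = 0

23


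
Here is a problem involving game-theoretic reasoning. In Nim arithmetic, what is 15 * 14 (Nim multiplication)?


Nim multiplication is bilinear over XOR: (u XOR v) * w = (u*w) XOR (v*w).
So we split each operand into its bit components and XOR the pairwise Nim products.
15 = 1 + 2 + 4 + 8 (as XOR of powers of 2).
14 = 2 + 4 + 8 (as XOR of powers of 2).
Using the standard Nim-product table on single bits:
  2*2 = 3,   2*4 = 8,   2*8 = 12,
  4*4 = 6,   4*8 = 11,  8*8 = 13,
and  1*x = x (identity), k*l = l*k (commutative).
Pairwise Nim products:
  1 * 2 = 2
  1 * 4 = 4
  1 * 8 = 8
  2 * 2 = 3
  2 * 4 = 8
  2 * 8 = 12
  4 * 2 = 8
  4 * 4 = 6
  4 * 8 = 11
  8 * 2 = 12
  8 * 4 = 11
  8 * 8 = 13
XOR them: 2 XOR 4 XOR 8 XOR 3 XOR 8 XOR 12 XOR 8 XOR 6 XOR 11 XOR 12 XOR 11 XOR 13 = 6.
Result: 15 * 14 = 6 (in Nim).

6


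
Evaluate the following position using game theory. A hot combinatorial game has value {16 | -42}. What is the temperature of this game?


The game is {16 | -42}, a switch {a | b} with numbers a > b.
Cooling {a | b} by t gives {a - t | b + t}, which stops being hot when a - t = b + t, i.e. at t = (a - b)/2. So the temperature of a switch is (a - b)/2.
Temperature = (Left option - Right option) / 2
= (16 - (-42)) / 2
= 58 / 2
= 29

29


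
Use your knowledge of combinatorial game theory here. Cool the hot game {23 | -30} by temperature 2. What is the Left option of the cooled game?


Original game: {23 | -30} (a switch {a | b} with a > b).
Cooling by t (for t below the temperature (a - b)/2 = 53/2) taxes each move by t: {a | b} cooled by t is {a - t | b + t}.
Cooling amount: t = 2
Cooled Left option: 23 - 2 = 21
Cooled Right option: -30 + 2 = -28
Cooled game: {21 | -28}
Left option = 21

21


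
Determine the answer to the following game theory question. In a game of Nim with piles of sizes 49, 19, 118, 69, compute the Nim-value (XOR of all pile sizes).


We need the XOR (exclusive or) of all pile sizes.
After XOR-ing pile 1 (size 49): 0 XOR 49 = 49
After XOR-ing pile 2 (size 19): 49 XOR 19 = 34
After XOR-ing pile 3 (size 118): 34 XOR 118 = 84
After XOR-ing pile 4 (size 69): 84 XOR 69 = 17
The Nim-value of this position is 17.

17


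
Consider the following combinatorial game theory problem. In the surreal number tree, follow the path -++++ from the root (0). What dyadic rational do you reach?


Sign expansion: -++++
Rule: track bounds (lo, hi), initially (-inf, +inf). On '+', the current value becomes lo and we move to the simplest number in (value, hi): value + 1 if hi = +inf, otherwise the midpoint (value + hi)/2. On '-', the current value becomes hi and we move to value - 1 if lo = -inf, otherwise the midpoint (lo + value)/2.
Start at 0.
Step 1: sign = -, move left. Bounds: (-inf, 0). Value = -1
Step 2: sign = +, move right. Bounds: (-1, 0). Value = -1/2
Step 3: sign = +, move right. Bounds: (-1/2, 0). Value = -1/4
Step 4: sign = +, move right. Bounds: (-1/4, 0). Value = -1/8
Step 5: sign = +, move right. Bounds: (-1/8, 0). Value = -1/16
The surreal number with sign expansion -++++ is -1/16.

-1/16


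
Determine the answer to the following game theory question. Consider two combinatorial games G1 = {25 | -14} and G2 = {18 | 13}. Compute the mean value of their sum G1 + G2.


G1 = {25 | -14}, G2 = {18 | 13}
Each is a switch {a | b} with numbers a > b; its mean value is (a + b)/2, and mean value is additive over game sums: m(G1 + G2) = m(G1) + m(G2).
Mean of G1 = (25 + (-14))/2 = 11/2 = 11/2
Mean of G2 = (18 + (13))/2 = 31/2 = 31/2
Mean of G1 + G2 = 11/2 + 31/2 = 21

21


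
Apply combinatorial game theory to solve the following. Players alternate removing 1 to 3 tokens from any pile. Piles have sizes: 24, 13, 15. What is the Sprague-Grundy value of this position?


Subtraction set: {1, 2, 3}
For this subtraction set, G(n) = n mod 4 (period = max + 1 = 4).
Pile 1 (size 24): G(24) = 24 mod 4 = 0
Pile 2 (size 13): G(13) = 13 mod 4 = 1
Pile 3 (size 15): G(15) = 15 mod 4 = 3
Total Grundy value = XOR of all: 0 XOR 1 XOR 3 = 2

2


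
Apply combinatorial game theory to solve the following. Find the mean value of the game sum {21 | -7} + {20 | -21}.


G1 = {21 | -7}, G2 = {20 | -21}
Each is a switch {a | b} with numbers a > b; its mean value is (a + b)/2, and mean value is additive over game sums: m(G1 + G2) = m(G1) + m(G2).
Mean of G1 = (21 + (-7))/2 = 14/2 = 7
Mean of G2 = (20 + (-21))/2 = -1/2 = -1/2
Mean of G1 + G2 = 7 + -1/2 = 13/2

13/2


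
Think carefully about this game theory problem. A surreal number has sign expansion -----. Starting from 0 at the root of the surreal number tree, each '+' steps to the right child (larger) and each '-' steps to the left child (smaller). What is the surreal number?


Sign expansion: -----
Rule: track bounds (lo, hi), initially (-inf, +inf). On '+', the current value becomes lo and we move to the simplest number in (value, hi): value + 1 if hi = +inf, otherwise the midpoint (value + hi)/2. On '-', the current value becomes hi and we move to value - 1 if lo = -inf, otherwise the midpoint (lo + value)/2.
Start at 0.
Step 1: sign = -, move left. Bounds: (-inf, 0). Value = -1
Step 2: sign = -, move left. Bounds: (-inf, -1). Value = -2
Step 3: sign = -, move left. Bounds: (-inf, -2). Value = -3
Step 4: sign = -, move left. Bounds: (-inf, -3). Value = -4
Step 5: sign = -, move left. Bounds: (-inf, -4). Value = -5
The surreal number with sign expansion ----- is -5.

-5


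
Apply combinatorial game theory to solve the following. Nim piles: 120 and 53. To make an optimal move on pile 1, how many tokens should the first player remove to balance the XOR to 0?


Piles: 120 and 53
Current XOR: 120 XOR 53 = 77 (non-zero, so this is an N-position).
To make the XOR zero, we need to find a move that balances the piles.
For pile 1 (size 120): target = 120 XOR 77 = 53
We reduce pile 1 from 120 to 53.
Tokens removed: 120 - 53 = 67
Verification: 53 XOR 53 = 0

67


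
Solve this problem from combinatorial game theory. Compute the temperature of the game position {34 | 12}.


The game is {34 | 12}, a switch {a | b} with numbers a > b.
Cooling {a | b} by t gives {a - t | b + t}, which stops being hot when a - t = b + t, i.e. at t = (a - b)/2. So the temperature of a switch is (a - b)/2.
Temperature = (Left option - Right option) / 2
= (34 - (12)) / 2
= 22 / 2
= 11

11


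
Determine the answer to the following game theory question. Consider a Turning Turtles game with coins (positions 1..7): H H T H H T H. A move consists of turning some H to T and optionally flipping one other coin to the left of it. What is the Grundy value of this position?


Coins: H H T H H T H
Key fact: a single head at position k behaves exactly like a Nim heap of size k (turning it to T and optionally flipping a coin at j < k corresponds to moving the heap from k to j, or to 0), and heads combine as a disjunctive sum (two heads at the same place would cancel, matching j XOR j = 0). So the Nim-value is the XOR of the 1-indexed positions of the heads.
Face-up positions (1-indexed): [1, 2, 4, 5, 7]
XOR 0 with 1: 0 XOR 1 = 1
XOR 1 with 2: 1 XOR 2 = 3
XOR 3 with 4: 3 XOR 4 = 7
XOR 7 with 5: 7 XOR 5 = 2
XOR 2 with 7: 2 XOR 7 = 5
Nim-value = 5

5


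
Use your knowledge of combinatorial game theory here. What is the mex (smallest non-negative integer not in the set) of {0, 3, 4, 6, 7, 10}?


Set = {0, 3, 4, 6, 7, 10}
0 is in the set.
1 is NOT in the set. This is the mex.
mex = 1

1


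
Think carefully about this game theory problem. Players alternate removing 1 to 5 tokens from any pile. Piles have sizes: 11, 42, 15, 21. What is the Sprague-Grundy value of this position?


Subtraction set: {1, 2, 3, 4, 5}
For this subtraction set, G(n) = n mod 6 (period = max + 1 = 6).
Pile 1 (size 11): G(11) = 11 mod 6 = 5
Pile 2 (size 42): G(42) = 42 mod 6 = 0
Pile 3 (size 15): G(15) = 15 mod 6 = 3
Pile 4 (size 21): G(21) = 21 mod 6 = 3
Total Grundy value = XOR of all: 5 XOR 0 XOR 3 XOR 3 = 5

5


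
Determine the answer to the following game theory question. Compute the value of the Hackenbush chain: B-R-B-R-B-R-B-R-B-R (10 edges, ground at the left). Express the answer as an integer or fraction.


Edges (from ground): B-R-B-R-B-R-B-R-B-R
By Berlekamp's sign-expansion rule, a Blue-Red Hackenbush stalk has the value of the surreal number whose sign sequence is the edge sequence with B -> + and R -> -.
Sign sequence: +-+-+-+-+-
Trace the sign expansion in the surreal number tree, starting from 0:
Edge 1: B (sign +) -> bounds (0, +inf), value = 1
Edge 2: R (sign -) -> bounds (0, 1), value = 1/2
Edge 3: B (sign +) -> bounds (1/2, 1), value = 3/4
Edge 4: R (sign -) -> bounds (1/2, 3/4), value = 5/8
Edge 5: B (sign +) -> bounds (5/8, 3/4), value = 11/16
Edge 6: R (sign -) -> bounds (5/8, 11/16), value = 21/32
Edge 7: B (sign +) -> bounds (21/32, 11/16), value = 43/64
Edge 8: R (sign -) -> bounds (21/32, 43/64), value = 85/128
Edge 9: B (sign +) -> bounds (85/128, 43/64), value = 171/256
Edge 10: R (sign -) -> bounds (85/128, 171/256), value = 341/512
Game value = 341/512

341/512


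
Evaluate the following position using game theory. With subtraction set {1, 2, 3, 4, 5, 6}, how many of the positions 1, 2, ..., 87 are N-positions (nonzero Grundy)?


Subtraction set S = {1, 2, 3, 4, 5, 6}, so G(n) = n mod 7.
G(n) = 0 when n is a multiple of 7.
Multiples of 7 in [1, 87]: 12
N-positions (nonzero Grundy) = 87 - 12 = 75

75


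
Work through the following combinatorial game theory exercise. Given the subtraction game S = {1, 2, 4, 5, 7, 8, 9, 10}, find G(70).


The subtraction set is S = {1, 2, 4, 5, 7, 8, 9, 10}.
G(k) = mex{ G(k - s) : s in S, s <= k }. We compute iteratively: G(0) = 0.
G(1) = mex({0}) = 1
G(2) = mex({0, 1}) = 2
G(3) = mex({1, 2}) = 0
G(4) = mex({0, 2}) = 1
G(5) = mex({0, 1}) = 2
G(6) = mex({1, 2}) = 0
G(7) = mex({0, 2}) = 1
G(8) = mex({0, 1}) = 2
G(9) = mex({0, 1, 2}) = 3
G(10) = mex({0, 1, 2, 3}) = 4
G(11) = mex({0, 1, 2, 3, 4}) = 5
G(12) = mex({0, 1, 2, 4, 5}) = 3
G(13) = mex({0, 1, 2, 3, 5}) = 4
G(14) = mex({0, 1, 2, 3, 4}) = 5
G(15) = mex({0, 1, 2, 4, 5}) = 3
G(16) = mex({0, 1, 2, 3, 5}) = 4
G(17) = mex({1, 2, 3, 4}) = 0
G(18) = mex({0, 2, 3, 4, 5}) = 1
G(19) = mex({0, 1, 3, 4, 5}) = 2
G(20) = mex({1, 2, 3, 4, 5}) = 0
G(21) = mex({0, 2, 3, 4, 5}) = 1
G(22) = mex({0, 1, 3, 4, 5}) = 2
G(23) = mex({1, 2, 3, 4, 5}) = 0
G(24) = mex({0, 2, 3, 4, 5}) = 1
G(25) = mex({0, 1, 3, 4}) = 2
G(26) = mex({0, 1, 2, 4}) = 3
Observe that G(17)..G(26) = 0, 1, 2, 0, 1, 2, 0, 1, 2, 3 repeats G(0)..G(9) = 0, 1, 2, 0, 1, 2, 0, 1, 2, 3.
For k >= max(S) = 10, G(k) is determined by the previous 10 values G(k-10)..G(k-1); a window of 10 consecutive values has recurred shifted by 17, so by induction G(k + 17) = G(k) for all k >= 0: the sequence is periodic from the start with period 17.
One period: G(0..16) = 0, 1, 2, 0, 1, 2, 0, 1, 2, 3, 4, 5, 3, 4, 5, 3, 4.
70 mod 17 = 2, so G(70) = G(2) = 2.

2


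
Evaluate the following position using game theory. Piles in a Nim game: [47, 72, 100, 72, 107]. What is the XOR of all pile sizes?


We need the XOR (exclusive or) of all pile sizes.
After XOR-ing pile 1 (size 47): 0 XOR 47 = 47
After XOR-ing pile 2 (size 72): 47 XOR 72 = 103
After XOR-ing pile 3 (size 100): 103 XOR 100 = 3
After XOR-ing pile 4 (size 72): 3 XOR 72 = 75
After XOR-ing pile 5 (size 107): 75 XOR 107 = 32
The Nim-value of this position is 32.

32


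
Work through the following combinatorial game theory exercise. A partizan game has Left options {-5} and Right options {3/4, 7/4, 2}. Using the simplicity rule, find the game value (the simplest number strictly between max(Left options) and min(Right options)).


Left options: {-5}, max = -5
Right options: {3/4, 7/4, 2}, min = 3/4
All options are numbers and max(Left) < min(Right), so by the simplicity theorem the value is the simplest (earliest-born) number strictly between -5 and 3/4.
Integers -4 through 0 all lie strictly between -5 and 3/4.
Among integers, the simplest (lowest birthday = smallest |n|; 0 is born on day 0, +-n on day n) is 0.
No non-integer in the interval can be simpler: if x is a non-integer in the interval, then floor(x) or ceil(x) also lies in the interval (the interval contains an integer), and both are proper prefixes of x's sign expansion, i.e. born earlier. So the game value is 0.
Game value = 0

0


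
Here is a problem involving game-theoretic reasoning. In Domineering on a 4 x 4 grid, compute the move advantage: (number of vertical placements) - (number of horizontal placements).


Board is 4 x 4 (rows x cols).
Left (vertical) placements: (rows-1) * cols = 3 * 4 = 12
Right (horizontal) placements: rows * (cols-1) = 4 * 3 = 12
Advantage = Left - Right = 12 - 12 = 0

0


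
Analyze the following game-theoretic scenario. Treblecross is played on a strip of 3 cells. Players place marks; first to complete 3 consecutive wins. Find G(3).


Treblecross: place X on empty cells; 3-in-a-row wins.
Playing within two cells of an existing X lets the opponent win at once, so sensible play treats the cells i-2..i+2 around each X as dead. The player left with no safe cell loses, so this is a normal-play take-away game on strips of safe cells.
Placing X at cell i (0-indexed) of a strip of k safe cells leaves independent strips of sizes max(0, i-2) and max(0, k-i-3). Hence G(k) = mex{ G(max(0,i-2)) XOR G(max(0,k-i-3)) : 0 <= i < k }, with G(0) = 0.
G(1): splits (0,0):0^0=0 -> mex({0}) = 1
G(2): splits (0,0):0^0=0 -> mex({0}) = 1
G(3): splits (0,0):0^0=0 -> mex({0}) = 1
Therefore G(3) = 1.

1


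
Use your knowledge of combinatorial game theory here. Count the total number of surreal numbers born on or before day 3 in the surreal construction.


Day 0: {|} = 0 is born. Count = 1.
Day n: the number of surreal numbers born by day n is 2^(n+1) - 1.
By day 0: 2^1 - 1 = 1
By day 1: 2^2 - 1 = 3
By day 2: 2^3 - 1 = 7
By day 3: 2^4 - 1 = 15
By day 3: 15 surreal numbers.

15


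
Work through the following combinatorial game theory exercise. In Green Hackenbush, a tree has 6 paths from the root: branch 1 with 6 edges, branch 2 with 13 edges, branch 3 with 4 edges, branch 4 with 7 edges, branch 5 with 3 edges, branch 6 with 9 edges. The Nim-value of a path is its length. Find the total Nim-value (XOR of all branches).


The tree has 6 branches from the ground vertex.
In Green Hackenbush, the Nim-value of a simple path of length k is k.
Branch 1: length 6, Nim-value = 6
Branch 2: length 13, Nim-value = 13
Branch 3: length 4, Nim-value = 4
Branch 4: length 7, Nim-value = 7
Branch 5: length 3, Nim-value = 3
Branch 6: length 9, Nim-value = 9
Total Nim-value = XOR of all branch values:
0 XOR 6 = 6
6 XOR 13 = 11
11 XOR 4 = 15
15 XOR 7 = 8
8 XOR 3 = 11
11 XOR 9 = 2
Nim-value of the tree = 2

2


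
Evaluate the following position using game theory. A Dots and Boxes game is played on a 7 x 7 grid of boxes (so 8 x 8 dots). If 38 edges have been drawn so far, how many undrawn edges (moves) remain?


Grid: 7 x 7 boxes, i.e. 8 rows and 8 columns of dots.
Horizontal edges: (rows + 1) * cols = 8 * 7 = 56
Vertical edges: rows * (cols + 1) = 7 * 8 = 56
Total edges: 56 + 56 = 112
Edges drawn: 38
Remaining: 112 - 38 = 74

74


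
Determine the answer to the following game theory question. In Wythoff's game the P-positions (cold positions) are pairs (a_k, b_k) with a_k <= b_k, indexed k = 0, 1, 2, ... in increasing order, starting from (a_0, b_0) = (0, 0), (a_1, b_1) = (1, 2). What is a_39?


By Wythoff's theorem, a_k = floor(k * phi) and b_k = floor(k * phi^2) = a_k + k, where phi = (1 + sqrt(5))/2 is the golden ratio.
phi = (1 + sqrt(5))/2 = 1.618034
k = 39
k * phi = 39 * 1.618034 = 63.103326
a_39 = floor(k * phi) = 63

63


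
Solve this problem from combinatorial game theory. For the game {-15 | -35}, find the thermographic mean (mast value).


Game = {-15 | -35}, a switch {a | b} with numbers a > b.
Its thermograph has left wall a - t and right wall b + t, which meet at t = (a - b)/2, where both equal (a + b)/2. So the mast (mean value) is at (a + b)/2.
Mean = (-15 + (-35))/2 = -50/2 = -25

-25


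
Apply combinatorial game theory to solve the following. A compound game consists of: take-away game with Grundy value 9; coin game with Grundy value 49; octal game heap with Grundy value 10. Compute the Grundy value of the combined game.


By the Sprague-Grundy theorem, the Grundy value of a sum of games is the XOR of individual Grundy values.
take-away game: Grundy value = 9. Running XOR: 0 XOR 9 = 9
coin game: Grundy value = 49. Running XOR: 9 XOR 49 = 56
octal game heap: Grundy value = 10. Running XOR: 56 XOR 10 = 50
The combined Grundy value is 50.

50


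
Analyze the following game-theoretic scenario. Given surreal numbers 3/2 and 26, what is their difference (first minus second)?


x = 3/2, y = 26
Converting to common denominator: 2
x = 3/2, y = 52/2
x - y = 3/2 - 26 = -49/2

-49/2


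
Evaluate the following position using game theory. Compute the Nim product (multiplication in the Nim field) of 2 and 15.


Nim multiplication is bilinear over XOR: (u XOR v) * w = (u*w) XOR (v*w).
So we split each operand into its bit components and XOR the pairwise Nim products.
2 = 2 (as XOR of powers of 2).
15 = 1 + 2 + 4 + 8 (as XOR of powers of 2).
Using the standard Nim-product table on single bits:
  2*2 = 3,   2*4 = 8,   2*8 = 12,
  4*4 = 6,   4*8 = 11,  8*8 = 13,
and  1*x = x (identity), k*l = l*k (commutative).
Pairwise Nim products:
  2 * 1 = 2
  2 * 2 = 3
  2 * 4 = 8
  2 * 8 = 12
XOR them: 2 XOR 3 XOR 8 XOR 12 = 5.
Result: 2 * 15 = 5 (in Nim).

5


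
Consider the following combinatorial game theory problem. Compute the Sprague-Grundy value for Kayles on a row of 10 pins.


Kayles: a move removes 1 or 2 adjacent pins from a contiguous row.
Removing pins from a row of k leaves two independent rows (a, b) with a + b = k - 1 (one pin) or a + b = k - 2 (two pins); an end removal gives a = 0.
By Sprague-Grundy, G(k) = mex{ G(a) XOR G(b) } over all these splits. G(0) = 0.
G(1): splits (0,0):0^0=0 -> mex({0}) = 1
G(2): splits (0,1):0^1=1 (0,0):0^0=0 -> mex({0, 1}) = 2
G(3): splits (0,2):0^2=2 (1,1):1^1=0 (0,1):0^1=1 -> mex({0, 1, 2}) = 3
G(4): splits (0,3):0^3=3 (1,2):1^2=3 (0,2):0^2=2 (1,1):1^1=0 -> mex({0, 2, 3}) = 1
G(5): splits (0,4):0^1=1 (1,3):1^3=2 (2,2):2^2=0 (0,3):0^3=3 (1,2):1^2=3 -> mex({0, 1, 2, 3}) = 4
G(6) = mex({0, 1, 2, 4}) = 3
G(7) = mex({0, 1, 3, 4, 5}) = 2
G(8) = mex({0, 2, 3, 5, 6}) = 1
G(9) = mex({0, 1, 2, 3, 6, 7}) = 4
G(10) = mex({0, 1, 3, 4, 5, 7}) = 2
Therefore G(10) = 2.

2


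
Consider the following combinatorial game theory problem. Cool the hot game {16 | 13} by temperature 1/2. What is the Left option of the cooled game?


Original game: {16 | 13} (a switch {a | b} with a > b).
Cooling by t (for t below the temperature (a - b)/2 = 3/2) taxes each move by t: {a | b} cooled by t is {a - t | b + t}.
Cooling amount: t = 1/2
Cooled Left option: 16 - 1/2 = 31/2
Cooled Right option: 13 + 1/2 = 27/2
Cooled game: {31/2 | 27/2}
Left option = 31/2

31/2


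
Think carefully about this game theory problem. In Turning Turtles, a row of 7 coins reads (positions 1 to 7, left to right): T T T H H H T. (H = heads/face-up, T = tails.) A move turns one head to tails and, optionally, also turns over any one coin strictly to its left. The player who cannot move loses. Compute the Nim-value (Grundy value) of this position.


Coins: T T T H H H T
Key fact: a single head at position k behaves exactly like a Nim heap of size k (turning it to T and optionally flipping a coin at j < k corresponds to moving the heap from k to j, or to 0), and heads combine as a disjunctive sum (two heads at the same place would cancel, matching j XOR j = 0). So the Nim-value is the XOR of the 1-indexed positions of the heads.
Face-up positions (1-indexed): [4, 5, 6]
XOR 0 with 4: 0 XOR 4 = 4
XOR 4 with 5: 4 XOR 5 = 1
XOR 1 with 6: 1 XOR 6 = 7
Nim-value = 7

7


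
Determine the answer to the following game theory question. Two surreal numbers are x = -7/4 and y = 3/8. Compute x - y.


x = -7/4, y = 3/8
Converting to common denominator: 8
x = -14/8, y = 3/8
x - y = -7/4 - 3/8 = -17/8

-17/8


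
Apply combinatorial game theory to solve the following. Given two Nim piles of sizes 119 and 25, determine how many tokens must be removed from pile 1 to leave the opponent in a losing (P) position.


Piles: 119 and 25
Current XOR: 119 XOR 25 = 110 (non-zero, so this is an N-position).
To make the XOR zero, we need to find a move that balances the piles.
For pile 1 (size 119): target = 119 XOR 110 = 25
We reduce pile 1 from 119 to 25.
Tokens removed: 119 - 25 = 94
Verification: 25 XOR 25 = 0

94


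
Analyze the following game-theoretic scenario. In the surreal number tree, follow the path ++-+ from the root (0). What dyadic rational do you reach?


Sign expansion: ++-+
Rule: track bounds (lo, hi), initially (-inf, +inf). On '+', the current value becomes lo and we move to the simplest number in (value, hi): value + 1 if hi = +inf, otherwise the midpoint (value + hi)/2. On '-', the current value becomes hi and we move to value - 1 if lo = -inf, otherwise the midpoint (lo + value)/2.
Start at 0.
Step 1: sign = +, move right. Bounds: (0, +inf). Value = 1
Step 2: sign = +, move right. Bounds: (1, +inf). Value = 2
Step 3: sign = -, move left. Bounds: (1, 2). Value = 3/2
Step 4: sign = +, move right. Bounds: (3/2, 2). Value = 7/4
The surreal number with sign expansion ++-+ is 7/4.

7/4


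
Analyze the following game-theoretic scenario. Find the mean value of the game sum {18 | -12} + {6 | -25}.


G1 = {18 | -12}, G2 = {6 | -25}
Each is a switch {a | b} with numbers a > b; its mean value is (a + b)/2, and mean value is additive over game sums: m(G1 + G2) = m(G1) + m(G2).
Mean of G1 = (18 + (-12))/2 = 6/2 = 3
Mean of G2 = (6 + (-25))/2 = -19/2 = -19/2
Mean of G1 + G2 = 3 + -19/2 = -13/2

-13/2


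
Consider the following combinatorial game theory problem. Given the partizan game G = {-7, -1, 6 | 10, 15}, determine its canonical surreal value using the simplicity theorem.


Left options: {-7, -1, 6}, max = 6
Right options: {10, 15}, min = 10
All options are numbers and max(Left) < min(Right), so by the simplicity theorem the value is the simplest (earliest-born) number strictly between 6 and 10.
Integers 7 through 9 all lie strictly between 6 and 10.
Among integers, the simplest (lowest birthday = smallest |n|; 0 is born on day 0, +-n on day n) is 7.
No non-integer in the interval can be simpler: if x is a non-integer in the interval, then floor(x) or ceil(x) also lies in the interval (the interval contains an integer), and both are proper prefixes of x's sign expansion, i.e. born earlier. So the game value is 7.
Game value = 7

7


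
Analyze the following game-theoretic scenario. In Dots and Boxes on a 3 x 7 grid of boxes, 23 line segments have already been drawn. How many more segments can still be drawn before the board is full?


Grid: 3 x 7 boxes, i.e. 4 rows and 8 columns of dots.
Horizontal edges: (rows + 1) * cols = 4 * 7 = 28
Vertical edges: rows * (cols + 1) = 3 * 8 = 24
Total edges: 28 + 24 = 52
Edges drawn: 23
Remaining: 52 - 23 = 29

29


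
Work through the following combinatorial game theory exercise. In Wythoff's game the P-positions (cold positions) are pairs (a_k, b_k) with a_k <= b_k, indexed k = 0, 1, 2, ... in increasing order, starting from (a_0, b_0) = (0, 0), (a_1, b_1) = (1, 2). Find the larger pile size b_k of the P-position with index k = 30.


By Wythoff's theorem, a_k = floor(k * phi) and b_k = floor(k * phi^2) = a_k + k, where phi = (1 + sqrt(5))/2 is the golden ratio.
phi = (1 + sqrt(5))/2 = 1.618034
phi^2 = phi + 1 = 2.618034
k = 30
k * phi^2 = 30 * 2.618034 = 78.541020
b_30 = floor(k * phi^2) = 78 (check: a_30 + k = 48 + 30 = 78)

78


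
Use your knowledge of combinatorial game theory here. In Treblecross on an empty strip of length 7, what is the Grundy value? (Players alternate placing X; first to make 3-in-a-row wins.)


Treblecross: place X on empty cells; 3-in-a-row wins.
Playing within two cells of an existing X lets the opponent win at once, so sensible play treats the cells i-2..i+2 around each X as dead. The player left with no safe cell loses, so this is a normal-play take-away game on strips of safe cells.
Placing X at cell i (0-indexed) of a strip of k safe cells leaves independent strips of sizes max(0, i-2) and max(0, k-i-3). Hence G(k) = mex{ G(max(0,i-2)) XOR G(max(0,k-i-3)) : 0 <= i < k }, with G(0) = 0.
G(1): splits (0,0):0^0=0 -> mex({0}) = 1
G(2): splits (0,0):0^0=0 -> mex({0}) = 1
G(3): splits (0,0):0^0=0 -> mex({0}) = 1
G(4): splits (0,1):0^1=1 (0,0):0^0=0 -> mex({0, 1}) = 2
G(5): splits (0,2):0^1=1 (0,1):0^1=1 (0,0):0^0=0 -> mex({0, 1}) = 2
G(6) = mex({1}) = 0
G(7) = mex({0, 1, 2}) = 3
Therefore G(7) = 3.

3


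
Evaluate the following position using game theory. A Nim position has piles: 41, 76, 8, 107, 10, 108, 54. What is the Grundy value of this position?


We need the XOR (exclusive or) of all pile sizes.
After XOR-ing pile 1 (size 41): 0 XOR 41 = 41
After XOR-ing pile 2 (size 76): 41 XOR 76 = 101
After XOR-ing pile 3 (size 8): 101 XOR 8 = 109
After XOR-ing pile 4 (size 107): 109 XOR 107 = 6
After XOR-ing pile 5 (size 10): 6 XOR 10 = 12
After XOR-ing pile 6 (size 108): 12 XOR 108 = 96
After XOR-ing pile 7 (size 54): 96 XOR 54 = 86
The Nim-value of this position is 86.

86


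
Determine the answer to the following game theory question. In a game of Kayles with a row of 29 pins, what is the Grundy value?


Kayles: a move removes 1 or 2 adjacent pins from a contiguous row.
Removing pins from a row of k leaves two independent rows (a, b) with a + b = k - 1 (one pin) or a + b = k - 2 (two pins); an end removal gives a = 0.
By Sprague-Grundy, G(k) = mex{ G(a) XOR G(b) } over all these splits. G(0) = 0.
G(1): splits (0,0):0^0=0 -> mex({0}) = 1
G(2): splits (0,1):0^1=1 (0,0):0^0=0 -> mex({0, 1}) = 2
G(3): splits (0,2):0^2=2 (1,1):1^1=0 (0,1):0^1=1 -> mex({0, 1, 2}) = 3
G(4): splits (0,3):0^3=3 (1,2):1^2=3 (0,2):0^2=2 (1,1):1^1=0 -> mex({0, 2, 3}) = 1
G(5): splits (0,4):0^1=1 (1,3):1^3=2 (2,2):2^2=0 (0,3):0^3=3 (1,2):1^2=3 -> mex({0, 1, 2, 3}) = 4
G(6) = mex({0, 1, 2, 4}) = 3
G(7) = mex({0, 1, 3, 4, 5}) = 2
G(8) = mex({0, 2, 3, 5, 6}) = 1
G(9) = mex({0, 1, 2, 3, 6, 7}) = 4
G(10) = mex({0, 1, 3, 4, 5, 7}) = 2
G(11) = mex({0, 1, 2, 3, 4, 5}) = 6
G(12) = mex({0, 1, 2, 3, 5, 6, 7}) = 4
G(13) = mex({0, 2, 3, 4, 6, 7}) = 1
G(14) = mex({0, 1, 4, 5, 6, 7}) = 2
G(15) = mex({0, 1, 2, 3, 4, 5, 6}) = 7
G(16) = mex({0, 2, 3, 5, 6, 7}) = 1
G(17) = mex({0, 1, 2, 3, 5, 6, 7}) = 4
G(18) = mex({0, 1, 2, 4, 5, 6}) = 3
G(19) = mex({0, 1, 3, 4, 5, 7}) = 2
G(20) = mex({0, 2, 3, 4, 5, 6, 7}) = 1
G(21) = mex({0, 1, 2, 3, 5, 6, 7}) = 4
G(22) = mex({0, 1, 2, 3, 4, 5, 7}) = 6
G(23) = mex({0, 1, 2, 3, 4, 5, 6}) = 7
G(24) = mex({0, 1, 2, 3, 5, 6, 7}) = 4
G(25) = mex({0, 2, 3, 4, 6, 7}) = 1
G(26) = mex({0, 1, 3, 4, 5, 6, 7}) = 2
G(27) = mex({0, 1, 2, 3, 4, 5, 6, 7}) = 8
G(28) = mex({0, 1, 2, 3, 4, 6, 7, 8}) = 5
G(29) = mex({0, 1, 2, 3, 5, 6, 7, 8, 9}) = 4
Therefore G(29) = 4.

4


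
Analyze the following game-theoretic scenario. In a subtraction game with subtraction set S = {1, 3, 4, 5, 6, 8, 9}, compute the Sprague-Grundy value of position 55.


The subtraction set is S = {1, 3, 4, 5, 6, 8, 9}.
G(k) = mex{ G(k - s) : s in S, s <= k }. We compute iteratively: G(0) = 0.
G(1) = mex({0}) = 1
G(2) = mex({1}) = 0
G(3) = mex({0}) = 1
G(4) = mex({0, 1}) = 2
G(5) = mex({0, 1, 2}) = 3
G(6) = mex({0, 1, 3}) = 2
G(7) = mex({0, 1, 2}) = 3
G(8) = mex({0, 1, 2, 3}) = 4
G(9) = mex({0, 1, 2, 3, 4}) = 5
G(10) = mex({0, 1, 2, 3, 5}) = 4
G(11) = mex({0, 1, 2, 3, 4}) = 5
G(12) = mex({1, 2, 3, 4, 5}) = 0
G(13) = mex({0, 2, 3, 4, 5}) = 1
G(14) = mex({1, 2, 3, 4, 5}) = 0
G(15) = mex({0, 2, 3, 4, 5}) = 1
G(16) = mex({0, 1, 3, 4, 5}) = 2
G(17) = mex({0, 1, 2, 4, 5}) = 3
G(18) = mex({0, 1, 3, 4, 5}) = 2
G(19) = mex({0, 1, 2, 4, 5}) = 3
G(20) = mex({0, 1, 2, 3, 5}) = 4
Observe that G(12)..G(20) = 0, 1, 0, 1, 2, 3, 2, 3, 4 repeats G(0)..G(8) = 0, 1, 0, 1, 2, 3, 2, 3, 4.
For k >= max(S) = 9, G(k) is determined by the previous 9 values G(k-9)..G(k-1); a window of 9 consecutive values has recurred shifted by 12, so by induction G(k + 12) = G(k) for all k >= 0: the sequence is periodic from the start with period 12.
One period: G(0..11) = 0, 1, 0, 1, 2, 3, 2, 3, 4, 5, 4, 5.
55 mod 12 = 7, so G(55) = G(7) = 3.

3


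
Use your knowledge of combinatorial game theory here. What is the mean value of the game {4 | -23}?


Game = {4 | -23}, a switch {a | b} with numbers a > b.
Its thermograph has left wall a - t and right wall b + t, which meet at t = (a - b)/2, where both equal (a + b)/2. So the mast (mean value) is at (a + b)/2.
Mean = (4 + (-23))/2 = -19/2 = -19/2

-19/2


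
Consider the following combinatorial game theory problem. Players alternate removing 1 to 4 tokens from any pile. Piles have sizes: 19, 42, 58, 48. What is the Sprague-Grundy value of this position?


Subtraction set: {1, 2, 3, 4}
For this subtraction set, G(n) = n mod 5 (period = max + 1 = 5).
Pile 1 (size 19): G(19) = 19 mod 5 = 4
Pile 2 (size 42): G(42) = 42 mod 5 = 2
Pile 3 (size 58): G(58) = 58 mod 5 = 3
Pile 4 (size 48): G(48) = 48 mod 5 = 3
Total Grundy value = XOR of all: 4 XOR 2 XOR 3 XOR 3 = 6

6


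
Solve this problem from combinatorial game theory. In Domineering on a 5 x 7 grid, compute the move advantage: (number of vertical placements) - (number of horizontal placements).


Board is 5 x 7 (rows x cols).
Left (vertical) placements: (rows-1) * cols = 4 * 7 = 28
Right (horizontal) placements: rows * (cols-1) = 5 * 6 = 30
Advantage = Left - Right = 28 - 30 = -2

-2


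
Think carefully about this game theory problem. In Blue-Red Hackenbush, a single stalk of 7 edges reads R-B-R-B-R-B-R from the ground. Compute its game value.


Edges (from ground): R-B-R-B-R-B-R
By Berlekamp's sign-expansion rule, a Blue-Red Hackenbush stalk has the value of the surreal number whose sign sequence is the edge sequence with B -> + and R -> -.
Sign sequence: -+-+-+-
Trace the sign expansion in the surreal number tree, starting from 0:
Edge 1: R (sign -) -> bounds (-inf, 0), value = -1
Edge 2: B (sign +) -> bounds (-1, 0), value = -1/2
Edge 3: R (sign -) -> bounds (-1, -1/2), value = -3/4
Edge 4: B (sign +) -> bounds (-3/4, -1/2), value = -5/8
Edge 5: R (sign -) -> bounds (-3/4, -5/8), value = -11/16
Edge 6: B (sign +) -> bounds (-11/16, -5/8), value = -21/32
Edge 7: R (sign -) -> bounds (-11/16, -21/32), value = -43/64
Game value = -43/64

-43/64


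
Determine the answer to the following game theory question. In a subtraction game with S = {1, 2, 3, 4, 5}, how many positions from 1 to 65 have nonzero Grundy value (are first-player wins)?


Subtraction set S = {1, 2, 3, 4, 5}, so G(n) = n mod 6.
G(n) = 0 when n is a multiple of 6.
Multiples of 6 in [1, 65]: 10
N-positions (nonzero Grundy) = 65 - 10 = 55

55


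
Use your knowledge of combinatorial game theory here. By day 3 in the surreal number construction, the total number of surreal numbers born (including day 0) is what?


Day 0: {|} = 0 is born. Count = 1.
Day n: the number of surreal numbers born by day n is 2^(n+1) - 1.
By day 0: 2^1 - 1 = 1
By day 1: 2^2 - 1 = 3
By day 2: 2^3 - 1 = 7
By day 3: 2^4 - 1 = 15
By day 3: 15 surreal numbers.

15


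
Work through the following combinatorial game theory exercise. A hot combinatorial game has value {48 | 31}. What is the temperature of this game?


The game is {48 | 31}, a switch {a | b} with numbers a > b.
Cooling {a | b} by t gives {a - t | b + t}, which stops being hot when a - t = b + t, i.e. at t = (a - b)/2. So the temperature of a switch is (a - b)/2.
Temperature = (Left option - Right option) / 2
= (48 - (31)) / 2
= 17 / 2
= 17/2

17/2


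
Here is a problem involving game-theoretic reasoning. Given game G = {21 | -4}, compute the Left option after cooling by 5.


Original game: {21 | -4} (a switch {a | b} with a > b).
Cooling by t (for t below the temperature (a - b)/2 = 25/2) taxes each move by t: {a | b} cooled by t is {a - t | b + t}.
Cooling amount: t = 5
Cooled Left option: 21 - 5 = 16
Cooled Right option: -4 + 5 = 1
Cooled game: {16 | 1}
Left option = 16

16


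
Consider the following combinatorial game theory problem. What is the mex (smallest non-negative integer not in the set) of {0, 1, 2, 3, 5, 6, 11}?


Set = {0, 1, 2, 3, 5, 6, 11}
0 is in the set.
1 is in the set.
2 is in the set.
3 is in the set.
4 is NOT in the set. This is the mex.
mex = 4

4


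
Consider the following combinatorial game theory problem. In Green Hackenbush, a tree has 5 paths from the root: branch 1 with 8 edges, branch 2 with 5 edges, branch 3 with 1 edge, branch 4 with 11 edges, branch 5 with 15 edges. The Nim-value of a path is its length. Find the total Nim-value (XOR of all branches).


The tree has 5 branches from the ground vertex.
In Green Hackenbush, the Nim-value of a simple path of length k is k.
Branch 1: length 8, Nim-value = 8
Branch 2: length 5, Nim-value = 5
Branch 3: length 1, Nim-value = 1
Branch 4: length 11, Nim-value = 11
Branch 5: length 15, Nim-value = 15
Total Nim-value = XOR of all branch values:
0 XOR 8 = 8
8 XOR 5 = 13
13 XOR 1 = 12
12 XOR 11 = 7
7 XOR 15 = 8
Nim-value of the tree = 8

8


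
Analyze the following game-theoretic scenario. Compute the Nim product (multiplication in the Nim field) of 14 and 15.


Nim multiplication is bilinear over XOR: (u XOR v) * w = (u*w) XOR (v*w).
So we split each operand into its bit components and XOR the pairwise Nim products.
14 = 2 + 4 + 8 (as XOR of powers of 2).
15 = 1 + 2 + 4 + 8 (as XOR of powers of 2).
Using the standard Nim-product table on single bits:
  2*2 = 3,   2*4 = 8,   2*8 = 12,
  4*4 = 6,   4*8 = 11,  8*8 = 13,
and  1*x = x (identity), k*l = l*k (commutative).
Pairwise Nim products:
  2 * 1 = 2
  2 * 2 = 3
  2 * 4 = 8
  2 * 8 = 12
  4 * 1 = 4
  4 * 2 = 8
  4 * 4 = 6
  4 * 8 = 11
  8 * 1 = 8
  8 * 2 = 12
  8 * 4 = 11
  8 * 8 = 13
XOR them: 2 XOR 3 XOR 8 XOR 12 XOR 4 XOR 8 XOR 6 XOR 11 XOR 8 XOR 12 XOR 11 XOR 13 = 6.
Result: 14 * 15 = 6 (in Nim).

6


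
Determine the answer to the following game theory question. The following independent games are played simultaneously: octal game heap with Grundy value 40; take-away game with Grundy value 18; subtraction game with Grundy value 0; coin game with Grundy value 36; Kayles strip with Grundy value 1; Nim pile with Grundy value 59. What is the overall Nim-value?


By the Sprague-Grundy theorem, the Grundy value of a sum of games is the XOR of individual Grundy values.
octal game heap: Grundy value = 40. Running XOR: 0 XOR 40 = 40
take-away game: Grundy value = 18. Running XOR: 40 XOR 18 = 58
subtraction game: Grundy value = 0. Running XOR: 58 XOR 0 = 58
coin game: Grundy value = 36. Running XOR: 58 XOR 36 = 30
Kayles strip: Grundy value = 1. Running XOR: 30 XOR 1 = 31
Nim pile: Grundy value = 59. Running XOR: 31 XOR 59 = 36
The combined Grundy value is 36.

36


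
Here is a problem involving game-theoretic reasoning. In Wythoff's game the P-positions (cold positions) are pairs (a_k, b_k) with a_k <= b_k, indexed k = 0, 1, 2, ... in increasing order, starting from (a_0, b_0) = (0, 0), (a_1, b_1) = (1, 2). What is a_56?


By Wythoff's theorem, a_k = floor(k * phi) and b_k = floor(k * phi^2) = a_k + k, where phi = (1 + sqrt(5))/2 is the golden ratio.
phi = (1 + sqrt(5))/2 = 1.618034
k = 56
k * phi = 56 * 1.618034 = 90.609903
a_56 = floor(k * phi) = 90

90
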